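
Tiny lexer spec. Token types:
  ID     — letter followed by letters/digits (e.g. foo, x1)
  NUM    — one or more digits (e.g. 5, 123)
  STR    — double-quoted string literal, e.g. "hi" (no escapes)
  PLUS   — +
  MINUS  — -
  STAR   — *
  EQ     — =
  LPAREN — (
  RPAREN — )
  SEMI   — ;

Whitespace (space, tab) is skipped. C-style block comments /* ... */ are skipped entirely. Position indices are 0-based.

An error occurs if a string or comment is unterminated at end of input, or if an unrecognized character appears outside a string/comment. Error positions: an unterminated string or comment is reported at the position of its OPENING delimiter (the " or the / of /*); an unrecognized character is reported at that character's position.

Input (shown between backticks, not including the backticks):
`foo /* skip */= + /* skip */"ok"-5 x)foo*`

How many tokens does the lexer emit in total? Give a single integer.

pos=0: emit ID 'foo' (now at pos=3)
pos=4: enter COMMENT mode (saw '/*')
exit COMMENT mode (now at pos=14)
pos=14: emit EQ '='
pos=16: emit PLUS '+'
pos=18: enter COMMENT mode (saw '/*')
exit COMMENT mode (now at pos=28)
pos=28: enter STRING mode
pos=28: emit STR "ok" (now at pos=32)
pos=32: emit MINUS '-'
pos=33: emit NUM '5' (now at pos=34)
pos=35: emit ID 'x' (now at pos=36)
pos=36: emit RPAREN ')'
pos=37: emit ID 'foo' (now at pos=40)
pos=40: emit STAR '*'
DONE. 10 tokens: [ID, EQ, PLUS, STR, MINUS, NUM, ID, RPAREN, ID, STAR]

Answer: 10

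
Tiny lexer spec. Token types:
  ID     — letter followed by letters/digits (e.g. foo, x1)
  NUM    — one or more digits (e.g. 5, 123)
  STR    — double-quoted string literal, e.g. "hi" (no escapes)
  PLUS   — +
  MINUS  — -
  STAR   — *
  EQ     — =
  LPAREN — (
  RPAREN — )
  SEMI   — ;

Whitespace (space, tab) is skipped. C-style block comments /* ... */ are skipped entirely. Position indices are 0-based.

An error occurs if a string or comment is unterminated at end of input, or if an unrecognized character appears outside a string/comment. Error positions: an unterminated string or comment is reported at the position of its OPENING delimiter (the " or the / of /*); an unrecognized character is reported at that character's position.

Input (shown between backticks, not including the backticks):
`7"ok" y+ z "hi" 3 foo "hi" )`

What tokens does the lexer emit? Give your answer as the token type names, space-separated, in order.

pos=0: emit NUM '7' (now at pos=1)
pos=1: enter STRING mode
pos=1: emit STR "ok" (now at pos=5)
pos=6: emit ID 'y' (now at pos=7)
pos=7: emit PLUS '+'
pos=9: emit ID 'z' (now at pos=10)
pos=11: enter STRING mode
pos=11: emit STR "hi" (now at pos=15)
pos=16: emit NUM '3' (now at pos=17)
pos=18: emit ID 'foo' (now at pos=21)
pos=22: enter STRING mode
pos=22: emit STR "hi" (now at pos=26)
pos=27: emit RPAREN ')'
DONE. 10 tokens: [NUM, STR, ID, PLUS, ID, STR, NUM, ID, STR, RPAREN]

Answer: NUM STR ID PLUS ID STR NUM ID STR RPAREN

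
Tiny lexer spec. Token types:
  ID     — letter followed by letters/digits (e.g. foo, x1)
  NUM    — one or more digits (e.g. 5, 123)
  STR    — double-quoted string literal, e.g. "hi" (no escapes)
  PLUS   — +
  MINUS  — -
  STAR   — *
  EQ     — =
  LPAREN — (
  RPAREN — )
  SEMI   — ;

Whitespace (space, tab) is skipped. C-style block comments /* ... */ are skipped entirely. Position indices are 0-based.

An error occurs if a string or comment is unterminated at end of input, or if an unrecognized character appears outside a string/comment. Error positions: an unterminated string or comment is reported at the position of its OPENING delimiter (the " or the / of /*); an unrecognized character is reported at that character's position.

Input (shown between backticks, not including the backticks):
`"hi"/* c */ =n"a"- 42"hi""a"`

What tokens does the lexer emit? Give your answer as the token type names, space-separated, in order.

Answer: STR EQ ID STR MINUS NUM STR STR

Derivation:
pos=0: enter STRING mode
pos=0: emit STR "hi" (now at pos=4)
pos=4: enter COMMENT mode (saw '/*')
exit COMMENT mode (now at pos=11)
pos=12: emit EQ '='
pos=13: emit ID 'n' (now at pos=14)
pos=14: enter STRING mode
pos=14: emit STR "a" (now at pos=17)
pos=17: emit MINUS '-'
pos=19: emit NUM '42' (now at pos=21)
pos=21: enter STRING mode
pos=21: emit STR "hi" (now at pos=25)
pos=25: enter STRING mode
pos=25: emit STR "a" (now at pos=28)
DONE. 8 tokens: [STR, EQ, ID, STR, MINUS, NUM, STR, STR]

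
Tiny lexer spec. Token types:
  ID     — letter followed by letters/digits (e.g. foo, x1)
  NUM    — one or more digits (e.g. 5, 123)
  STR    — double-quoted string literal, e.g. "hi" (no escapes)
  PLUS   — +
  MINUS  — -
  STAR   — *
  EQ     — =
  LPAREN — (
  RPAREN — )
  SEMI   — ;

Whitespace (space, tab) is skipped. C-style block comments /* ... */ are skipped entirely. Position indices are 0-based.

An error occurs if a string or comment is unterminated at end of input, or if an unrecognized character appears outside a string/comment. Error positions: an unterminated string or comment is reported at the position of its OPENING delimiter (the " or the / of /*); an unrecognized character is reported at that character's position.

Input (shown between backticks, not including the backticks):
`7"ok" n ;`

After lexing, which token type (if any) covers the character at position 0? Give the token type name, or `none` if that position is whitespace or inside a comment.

Answer: NUM

Derivation:
pos=0: emit NUM '7' (now at pos=1)
pos=1: enter STRING mode
pos=1: emit STR "ok" (now at pos=5)
pos=6: emit ID 'n' (now at pos=7)
pos=8: emit SEMI ';'
DONE. 4 tokens: [NUM, STR, ID, SEMI]
Position 0: char is '7' -> NUM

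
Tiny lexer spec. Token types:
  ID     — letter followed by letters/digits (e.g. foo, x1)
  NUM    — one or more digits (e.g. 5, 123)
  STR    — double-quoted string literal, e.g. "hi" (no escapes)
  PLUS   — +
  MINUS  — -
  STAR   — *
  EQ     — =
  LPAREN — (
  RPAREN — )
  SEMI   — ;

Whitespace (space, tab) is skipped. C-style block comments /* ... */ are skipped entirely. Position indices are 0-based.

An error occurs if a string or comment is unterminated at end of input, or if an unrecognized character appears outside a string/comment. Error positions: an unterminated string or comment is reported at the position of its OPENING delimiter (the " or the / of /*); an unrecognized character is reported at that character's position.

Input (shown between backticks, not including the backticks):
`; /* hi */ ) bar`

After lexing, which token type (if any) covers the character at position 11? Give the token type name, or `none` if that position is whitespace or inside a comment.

Answer: RPAREN

Derivation:
pos=0: emit SEMI ';'
pos=2: enter COMMENT mode (saw '/*')
exit COMMENT mode (now at pos=10)
pos=11: emit RPAREN ')'
pos=13: emit ID 'bar' (now at pos=16)
DONE. 3 tokens: [SEMI, RPAREN, ID]
Position 11: char is ')' -> RPAREN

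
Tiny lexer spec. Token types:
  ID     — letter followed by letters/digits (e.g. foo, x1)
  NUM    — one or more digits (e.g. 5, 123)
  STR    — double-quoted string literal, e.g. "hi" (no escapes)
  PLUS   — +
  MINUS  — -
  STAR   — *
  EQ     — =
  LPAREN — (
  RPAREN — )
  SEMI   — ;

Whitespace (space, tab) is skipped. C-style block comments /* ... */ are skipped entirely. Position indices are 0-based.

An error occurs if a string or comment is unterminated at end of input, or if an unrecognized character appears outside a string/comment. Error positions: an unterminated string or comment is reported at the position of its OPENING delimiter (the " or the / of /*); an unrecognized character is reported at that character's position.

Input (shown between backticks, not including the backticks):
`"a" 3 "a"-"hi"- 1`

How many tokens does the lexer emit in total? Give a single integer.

pos=0: enter STRING mode
pos=0: emit STR "a" (now at pos=3)
pos=4: emit NUM '3' (now at pos=5)
pos=6: enter STRING mode
pos=6: emit STR "a" (now at pos=9)
pos=9: emit MINUS '-'
pos=10: enter STRING mode
pos=10: emit STR "hi" (now at pos=14)
pos=14: emit MINUS '-'
pos=16: emit NUM '1' (now at pos=17)
DONE. 7 tokens: [STR, NUM, STR, MINUS, STR, MINUS, NUM]

Answer: 7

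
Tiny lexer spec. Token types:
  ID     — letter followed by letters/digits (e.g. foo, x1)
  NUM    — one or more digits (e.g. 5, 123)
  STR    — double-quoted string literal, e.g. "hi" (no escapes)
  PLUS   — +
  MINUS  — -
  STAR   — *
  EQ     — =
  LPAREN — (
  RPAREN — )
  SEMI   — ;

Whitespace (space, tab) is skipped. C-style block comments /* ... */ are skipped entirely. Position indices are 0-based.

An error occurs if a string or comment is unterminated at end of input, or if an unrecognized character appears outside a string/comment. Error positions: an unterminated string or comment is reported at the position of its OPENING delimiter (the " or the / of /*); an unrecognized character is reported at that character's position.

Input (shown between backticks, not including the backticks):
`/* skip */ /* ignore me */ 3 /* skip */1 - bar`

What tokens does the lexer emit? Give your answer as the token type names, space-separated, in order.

Answer: NUM NUM MINUS ID

Derivation:
pos=0: enter COMMENT mode (saw '/*')
exit COMMENT mode (now at pos=10)
pos=11: enter COMMENT mode (saw '/*')
exit COMMENT mode (now at pos=26)
pos=27: emit NUM '3' (now at pos=28)
pos=29: enter COMMENT mode (saw '/*')
exit COMMENT mode (now at pos=39)
pos=39: emit NUM '1' (now at pos=40)
pos=41: emit MINUS '-'
pos=43: emit ID 'bar' (now at pos=46)
DONE. 4 tokens: [NUM, NUM, MINUS, ID]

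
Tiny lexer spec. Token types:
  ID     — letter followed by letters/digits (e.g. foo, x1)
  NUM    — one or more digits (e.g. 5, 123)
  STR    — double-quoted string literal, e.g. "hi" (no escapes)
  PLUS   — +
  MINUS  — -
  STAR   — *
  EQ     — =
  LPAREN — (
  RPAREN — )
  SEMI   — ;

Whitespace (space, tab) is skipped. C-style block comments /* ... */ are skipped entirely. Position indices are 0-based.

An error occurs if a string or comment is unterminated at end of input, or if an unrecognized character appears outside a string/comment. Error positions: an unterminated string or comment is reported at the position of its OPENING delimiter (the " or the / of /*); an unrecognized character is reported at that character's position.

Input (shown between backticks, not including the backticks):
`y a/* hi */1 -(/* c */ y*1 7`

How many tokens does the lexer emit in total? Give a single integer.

Answer: 9

Derivation:
pos=0: emit ID 'y' (now at pos=1)
pos=2: emit ID 'a' (now at pos=3)
pos=3: enter COMMENT mode (saw '/*')
exit COMMENT mode (now at pos=11)
pos=11: emit NUM '1' (now at pos=12)
pos=13: emit MINUS '-'
pos=14: emit LPAREN '('
pos=15: enter COMMENT mode (saw '/*')
exit COMMENT mode (now at pos=22)
pos=23: emit ID 'y' (now at pos=24)
pos=24: emit STAR '*'
pos=25: emit NUM '1' (now at pos=26)
pos=27: emit NUM '7' (now at pos=28)
DONE. 9 tokens: [ID, ID, NUM, MINUS, LPAREN, ID, STAR, NUM, NUM]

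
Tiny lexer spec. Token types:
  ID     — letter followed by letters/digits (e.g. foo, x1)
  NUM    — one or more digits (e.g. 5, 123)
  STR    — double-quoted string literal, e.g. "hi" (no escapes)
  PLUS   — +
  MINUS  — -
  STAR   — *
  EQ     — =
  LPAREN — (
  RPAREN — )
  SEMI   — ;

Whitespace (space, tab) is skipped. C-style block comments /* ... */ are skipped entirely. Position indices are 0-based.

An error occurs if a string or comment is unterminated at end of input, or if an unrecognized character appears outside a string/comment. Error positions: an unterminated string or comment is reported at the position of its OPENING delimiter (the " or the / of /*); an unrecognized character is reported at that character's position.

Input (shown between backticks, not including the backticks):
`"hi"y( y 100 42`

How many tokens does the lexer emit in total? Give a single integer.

Answer: 6

Derivation:
pos=0: enter STRING mode
pos=0: emit STR "hi" (now at pos=4)
pos=4: emit ID 'y' (now at pos=5)
pos=5: emit LPAREN '('
pos=7: emit ID 'y' (now at pos=8)
pos=9: emit NUM '100' (now at pos=12)
pos=13: emit NUM '42' (now at pos=15)
DONE. 6 tokens: [STR, ID, LPAREN, ID, NUM, NUM]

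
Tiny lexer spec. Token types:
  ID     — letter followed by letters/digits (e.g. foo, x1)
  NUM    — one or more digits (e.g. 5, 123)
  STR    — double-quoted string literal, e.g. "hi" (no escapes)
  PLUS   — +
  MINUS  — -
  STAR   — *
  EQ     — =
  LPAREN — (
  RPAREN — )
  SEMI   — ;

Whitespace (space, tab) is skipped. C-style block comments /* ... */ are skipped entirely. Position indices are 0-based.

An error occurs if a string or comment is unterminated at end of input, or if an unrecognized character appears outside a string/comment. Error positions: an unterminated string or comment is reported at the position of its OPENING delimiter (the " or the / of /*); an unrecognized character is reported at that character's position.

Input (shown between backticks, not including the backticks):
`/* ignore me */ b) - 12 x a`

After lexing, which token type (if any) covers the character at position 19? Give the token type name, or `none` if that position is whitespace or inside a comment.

Answer: MINUS

Derivation:
pos=0: enter COMMENT mode (saw '/*')
exit COMMENT mode (now at pos=15)
pos=16: emit ID 'b' (now at pos=17)
pos=17: emit RPAREN ')'
pos=19: emit MINUS '-'
pos=21: emit NUM '12' (now at pos=23)
pos=24: emit ID 'x' (now at pos=25)
pos=26: emit ID 'a' (now at pos=27)
DONE. 6 tokens: [ID, RPAREN, MINUS, NUM, ID, ID]
Position 19: char is '-' -> MINUS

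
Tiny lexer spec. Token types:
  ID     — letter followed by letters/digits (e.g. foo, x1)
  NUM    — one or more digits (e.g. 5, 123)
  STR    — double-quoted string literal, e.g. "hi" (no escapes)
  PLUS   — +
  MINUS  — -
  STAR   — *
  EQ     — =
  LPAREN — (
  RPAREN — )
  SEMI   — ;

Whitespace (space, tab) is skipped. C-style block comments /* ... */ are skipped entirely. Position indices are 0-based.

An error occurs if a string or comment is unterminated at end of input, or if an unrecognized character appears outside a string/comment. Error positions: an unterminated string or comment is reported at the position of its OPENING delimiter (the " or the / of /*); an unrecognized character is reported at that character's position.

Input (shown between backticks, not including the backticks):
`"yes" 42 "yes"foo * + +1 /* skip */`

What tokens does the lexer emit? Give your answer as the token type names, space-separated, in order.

pos=0: enter STRING mode
pos=0: emit STR "yes" (now at pos=5)
pos=6: emit NUM '42' (now at pos=8)
pos=9: enter STRING mode
pos=9: emit STR "yes" (now at pos=14)
pos=14: emit ID 'foo' (now at pos=17)
pos=18: emit STAR '*'
pos=20: emit PLUS '+'
pos=22: emit PLUS '+'
pos=23: emit NUM '1' (now at pos=24)
pos=25: enter COMMENT mode (saw '/*')
exit COMMENT mode (now at pos=35)
DONE. 8 tokens: [STR, NUM, STR, ID, STAR, PLUS, PLUS, NUM]

Answer: STR NUM STR ID STAR PLUS PLUS NUM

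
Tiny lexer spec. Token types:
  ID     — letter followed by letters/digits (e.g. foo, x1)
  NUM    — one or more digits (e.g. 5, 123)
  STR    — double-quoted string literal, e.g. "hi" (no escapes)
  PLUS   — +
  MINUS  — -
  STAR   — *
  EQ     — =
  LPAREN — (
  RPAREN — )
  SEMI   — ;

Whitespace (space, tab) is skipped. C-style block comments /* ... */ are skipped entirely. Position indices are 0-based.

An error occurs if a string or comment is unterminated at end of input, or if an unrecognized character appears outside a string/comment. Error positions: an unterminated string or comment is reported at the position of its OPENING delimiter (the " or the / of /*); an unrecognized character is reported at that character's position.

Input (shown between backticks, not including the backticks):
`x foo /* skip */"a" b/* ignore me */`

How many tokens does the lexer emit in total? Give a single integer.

pos=0: emit ID 'x' (now at pos=1)
pos=2: emit ID 'foo' (now at pos=5)
pos=6: enter COMMENT mode (saw '/*')
exit COMMENT mode (now at pos=16)
pos=16: enter STRING mode
pos=16: emit STR "a" (now at pos=19)
pos=20: emit ID 'b' (now at pos=21)
pos=21: enter COMMENT mode (saw '/*')
exit COMMENT mode (now at pos=36)
DONE. 4 tokens: [ID, ID, STR, ID]

Answer: 4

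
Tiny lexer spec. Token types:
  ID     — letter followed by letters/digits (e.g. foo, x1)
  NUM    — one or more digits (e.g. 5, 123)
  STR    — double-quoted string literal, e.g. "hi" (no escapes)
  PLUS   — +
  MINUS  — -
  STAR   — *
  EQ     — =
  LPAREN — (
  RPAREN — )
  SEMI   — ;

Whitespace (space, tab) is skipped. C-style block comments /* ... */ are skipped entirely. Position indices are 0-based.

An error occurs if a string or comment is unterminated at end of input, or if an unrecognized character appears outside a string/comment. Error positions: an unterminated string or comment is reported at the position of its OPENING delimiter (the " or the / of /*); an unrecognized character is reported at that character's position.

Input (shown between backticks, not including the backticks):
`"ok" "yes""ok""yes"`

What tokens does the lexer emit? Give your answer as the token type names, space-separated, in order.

pos=0: enter STRING mode
pos=0: emit STR "ok" (now at pos=4)
pos=5: enter STRING mode
pos=5: emit STR "yes" (now at pos=10)
pos=10: enter STRING mode
pos=10: emit STR "ok" (now at pos=14)
pos=14: enter STRING mode
pos=14: emit STR "yes" (now at pos=19)
DONE. 4 tokens: [STR, STR, STR, STR]

Answer: STR STR STR STR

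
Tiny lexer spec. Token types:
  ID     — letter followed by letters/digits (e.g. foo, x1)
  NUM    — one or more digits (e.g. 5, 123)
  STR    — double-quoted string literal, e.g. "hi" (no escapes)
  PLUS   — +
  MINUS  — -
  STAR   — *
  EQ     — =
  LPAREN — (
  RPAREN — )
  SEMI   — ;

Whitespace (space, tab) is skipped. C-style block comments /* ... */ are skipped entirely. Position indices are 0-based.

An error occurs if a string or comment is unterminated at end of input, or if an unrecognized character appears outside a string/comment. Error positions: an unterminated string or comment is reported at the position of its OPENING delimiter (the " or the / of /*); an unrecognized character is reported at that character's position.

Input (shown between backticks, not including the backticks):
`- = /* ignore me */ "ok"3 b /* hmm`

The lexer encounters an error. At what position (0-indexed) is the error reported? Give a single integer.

Answer: 28

Derivation:
pos=0: emit MINUS '-'
pos=2: emit EQ '='
pos=4: enter COMMENT mode (saw '/*')
exit COMMENT mode (now at pos=19)
pos=20: enter STRING mode
pos=20: emit STR "ok" (now at pos=24)
pos=24: emit NUM '3' (now at pos=25)
pos=26: emit ID 'b' (now at pos=27)
pos=28: enter COMMENT mode (saw '/*')
pos=28: ERROR — unterminated comment (reached EOF)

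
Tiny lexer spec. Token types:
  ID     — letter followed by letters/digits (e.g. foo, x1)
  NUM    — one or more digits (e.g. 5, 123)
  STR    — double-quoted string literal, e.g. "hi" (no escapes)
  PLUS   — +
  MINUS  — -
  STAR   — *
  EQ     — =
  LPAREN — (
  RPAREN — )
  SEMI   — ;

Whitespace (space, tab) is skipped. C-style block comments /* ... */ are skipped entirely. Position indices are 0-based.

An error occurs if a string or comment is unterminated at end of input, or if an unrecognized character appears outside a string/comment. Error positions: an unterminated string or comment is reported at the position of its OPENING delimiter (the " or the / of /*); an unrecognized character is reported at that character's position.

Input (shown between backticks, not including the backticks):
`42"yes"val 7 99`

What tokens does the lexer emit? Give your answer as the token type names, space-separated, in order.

pos=0: emit NUM '42' (now at pos=2)
pos=2: enter STRING mode
pos=2: emit STR "yes" (now at pos=7)
pos=7: emit ID 'val' (now at pos=10)
pos=11: emit NUM '7' (now at pos=12)
pos=13: emit NUM '99' (now at pos=15)
DONE. 5 tokens: [NUM, STR, ID, NUM, NUM]

Answer: NUM STR ID NUM NUM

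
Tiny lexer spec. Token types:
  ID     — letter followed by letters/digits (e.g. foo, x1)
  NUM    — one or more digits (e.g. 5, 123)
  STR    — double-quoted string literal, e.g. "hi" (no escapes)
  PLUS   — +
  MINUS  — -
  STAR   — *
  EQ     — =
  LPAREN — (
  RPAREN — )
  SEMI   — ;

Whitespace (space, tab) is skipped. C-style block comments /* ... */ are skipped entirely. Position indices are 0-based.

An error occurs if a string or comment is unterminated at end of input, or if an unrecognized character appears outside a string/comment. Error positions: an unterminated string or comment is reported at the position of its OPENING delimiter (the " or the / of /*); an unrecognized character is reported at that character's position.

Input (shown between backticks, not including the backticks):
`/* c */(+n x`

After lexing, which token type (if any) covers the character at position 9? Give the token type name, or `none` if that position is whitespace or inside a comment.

Answer: ID

Derivation:
pos=0: enter COMMENT mode (saw '/*')
exit COMMENT mode (now at pos=7)
pos=7: emit LPAREN '('
pos=8: emit PLUS '+'
pos=9: emit ID 'n' (now at pos=10)
pos=11: emit ID 'x' (now at pos=12)
DONE. 4 tokens: [LPAREN, PLUS, ID, ID]
Position 9: char is 'n' -> ID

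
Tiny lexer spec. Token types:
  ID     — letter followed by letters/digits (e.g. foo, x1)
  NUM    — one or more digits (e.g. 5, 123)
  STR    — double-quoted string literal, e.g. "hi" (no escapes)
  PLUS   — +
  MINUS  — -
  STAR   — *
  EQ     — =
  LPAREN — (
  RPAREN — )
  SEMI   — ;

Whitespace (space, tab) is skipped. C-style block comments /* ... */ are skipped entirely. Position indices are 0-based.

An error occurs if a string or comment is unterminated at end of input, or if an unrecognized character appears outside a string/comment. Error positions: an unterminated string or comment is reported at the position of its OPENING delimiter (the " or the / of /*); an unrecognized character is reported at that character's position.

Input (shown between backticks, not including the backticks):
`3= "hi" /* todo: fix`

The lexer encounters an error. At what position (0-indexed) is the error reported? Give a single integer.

Answer: 8

Derivation:
pos=0: emit NUM '3' (now at pos=1)
pos=1: emit EQ '='
pos=3: enter STRING mode
pos=3: emit STR "hi" (now at pos=7)
pos=8: enter COMMENT mode (saw '/*')
pos=8: ERROR — unterminated comment (reached EOF)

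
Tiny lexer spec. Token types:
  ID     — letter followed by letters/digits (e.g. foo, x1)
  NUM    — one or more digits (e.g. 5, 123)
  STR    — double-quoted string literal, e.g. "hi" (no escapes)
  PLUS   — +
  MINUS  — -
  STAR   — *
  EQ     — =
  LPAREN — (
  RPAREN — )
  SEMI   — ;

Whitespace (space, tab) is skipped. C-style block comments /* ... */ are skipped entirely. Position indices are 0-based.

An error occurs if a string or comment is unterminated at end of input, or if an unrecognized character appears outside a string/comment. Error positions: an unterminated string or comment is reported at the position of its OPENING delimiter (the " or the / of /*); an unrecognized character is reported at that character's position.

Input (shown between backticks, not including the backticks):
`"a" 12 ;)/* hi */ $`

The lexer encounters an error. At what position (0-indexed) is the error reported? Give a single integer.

pos=0: enter STRING mode
pos=0: emit STR "a" (now at pos=3)
pos=4: emit NUM '12' (now at pos=6)
pos=7: emit SEMI ';'
pos=8: emit RPAREN ')'
pos=9: enter COMMENT mode (saw '/*')
exit COMMENT mode (now at pos=17)
pos=18: ERROR — unrecognized char '$'

Answer: 18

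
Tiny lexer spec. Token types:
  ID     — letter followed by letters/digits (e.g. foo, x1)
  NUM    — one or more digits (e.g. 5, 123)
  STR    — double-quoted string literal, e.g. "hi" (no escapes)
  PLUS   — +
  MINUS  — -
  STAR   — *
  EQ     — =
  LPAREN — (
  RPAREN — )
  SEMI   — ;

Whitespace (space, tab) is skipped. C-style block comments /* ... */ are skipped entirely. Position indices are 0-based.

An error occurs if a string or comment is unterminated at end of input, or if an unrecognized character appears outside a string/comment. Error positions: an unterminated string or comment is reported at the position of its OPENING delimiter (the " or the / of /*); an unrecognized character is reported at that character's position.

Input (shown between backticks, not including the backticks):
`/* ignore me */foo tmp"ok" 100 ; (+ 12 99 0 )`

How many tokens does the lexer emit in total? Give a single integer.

Answer: 11

Derivation:
pos=0: enter COMMENT mode (saw '/*')
exit COMMENT mode (now at pos=15)
pos=15: emit ID 'foo' (now at pos=18)
pos=19: emit ID 'tmp' (now at pos=22)
pos=22: enter STRING mode
pos=22: emit STR "ok" (now at pos=26)
pos=27: emit NUM '100' (now at pos=30)
pos=31: emit SEMI ';'
pos=33: emit LPAREN '('
pos=34: emit PLUS '+'
pos=36: emit NUM '12' (now at pos=38)
pos=39: emit NUM '99' (now at pos=41)
pos=42: emit NUM '0' (now at pos=43)
pos=44: emit RPAREN ')'
DONE. 11 tokens: [ID, ID, STR, NUM, SEMI, LPAREN, PLUS, NUM, NUM, NUM, RPAREN]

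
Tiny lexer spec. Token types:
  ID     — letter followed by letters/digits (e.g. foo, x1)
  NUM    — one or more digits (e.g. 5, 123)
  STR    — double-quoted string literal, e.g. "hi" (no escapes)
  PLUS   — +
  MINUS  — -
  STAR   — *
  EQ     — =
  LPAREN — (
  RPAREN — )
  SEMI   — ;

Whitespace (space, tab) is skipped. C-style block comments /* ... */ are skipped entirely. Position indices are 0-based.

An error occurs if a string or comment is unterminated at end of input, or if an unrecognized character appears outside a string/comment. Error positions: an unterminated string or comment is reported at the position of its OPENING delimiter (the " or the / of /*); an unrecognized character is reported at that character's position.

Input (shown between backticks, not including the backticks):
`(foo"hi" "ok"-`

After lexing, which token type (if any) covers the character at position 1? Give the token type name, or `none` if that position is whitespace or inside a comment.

pos=0: emit LPAREN '('
pos=1: emit ID 'foo' (now at pos=4)
pos=4: enter STRING mode
pos=4: emit STR "hi" (now at pos=8)
pos=9: enter STRING mode
pos=9: emit STR "ok" (now at pos=13)
pos=13: emit MINUS '-'
DONE. 5 tokens: [LPAREN, ID, STR, STR, MINUS]
Position 1: char is 'f' -> ID

Answer: ID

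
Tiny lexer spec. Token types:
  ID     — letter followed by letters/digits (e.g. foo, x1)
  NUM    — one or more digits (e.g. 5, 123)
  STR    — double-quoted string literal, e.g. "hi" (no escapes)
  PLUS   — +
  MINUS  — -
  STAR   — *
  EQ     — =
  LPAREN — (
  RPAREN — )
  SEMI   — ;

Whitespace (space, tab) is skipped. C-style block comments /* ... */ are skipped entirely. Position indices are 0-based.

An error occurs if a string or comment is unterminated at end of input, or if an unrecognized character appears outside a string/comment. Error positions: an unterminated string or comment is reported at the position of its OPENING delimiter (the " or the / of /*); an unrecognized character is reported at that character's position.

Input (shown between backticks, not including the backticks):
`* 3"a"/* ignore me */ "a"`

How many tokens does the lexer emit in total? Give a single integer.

Answer: 4

Derivation:
pos=0: emit STAR '*'
pos=2: emit NUM '3' (now at pos=3)
pos=3: enter STRING mode
pos=3: emit STR "a" (now at pos=6)
pos=6: enter COMMENT mode (saw '/*')
exit COMMENT mode (now at pos=21)
pos=22: enter STRING mode
pos=22: emit STR "a" (now at pos=25)
DONE. 4 tokens: [STAR, NUM, STR, STR]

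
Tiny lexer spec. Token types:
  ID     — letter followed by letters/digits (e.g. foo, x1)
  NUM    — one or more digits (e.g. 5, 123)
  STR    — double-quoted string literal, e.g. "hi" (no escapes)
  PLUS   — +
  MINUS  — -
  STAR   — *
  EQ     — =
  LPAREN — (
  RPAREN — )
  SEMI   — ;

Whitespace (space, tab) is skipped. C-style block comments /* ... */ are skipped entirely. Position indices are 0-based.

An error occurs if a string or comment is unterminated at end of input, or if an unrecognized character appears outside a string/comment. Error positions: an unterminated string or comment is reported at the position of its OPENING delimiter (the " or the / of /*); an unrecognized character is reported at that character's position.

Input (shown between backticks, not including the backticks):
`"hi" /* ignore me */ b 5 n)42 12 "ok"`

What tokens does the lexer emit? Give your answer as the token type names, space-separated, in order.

pos=0: enter STRING mode
pos=0: emit STR "hi" (now at pos=4)
pos=5: enter COMMENT mode (saw '/*')
exit COMMENT mode (now at pos=20)
pos=21: emit ID 'b' (now at pos=22)
pos=23: emit NUM '5' (now at pos=24)
pos=25: emit ID 'n' (now at pos=26)
pos=26: emit RPAREN ')'
pos=27: emit NUM '42' (now at pos=29)
pos=30: emit NUM '12' (now at pos=32)
pos=33: enter STRING mode
pos=33: emit STR "ok" (now at pos=37)
DONE. 8 tokens: [STR, ID, NUM, ID, RPAREN, NUM, NUM, STR]

Answer: STR ID NUM ID RPAREN NUM NUM STR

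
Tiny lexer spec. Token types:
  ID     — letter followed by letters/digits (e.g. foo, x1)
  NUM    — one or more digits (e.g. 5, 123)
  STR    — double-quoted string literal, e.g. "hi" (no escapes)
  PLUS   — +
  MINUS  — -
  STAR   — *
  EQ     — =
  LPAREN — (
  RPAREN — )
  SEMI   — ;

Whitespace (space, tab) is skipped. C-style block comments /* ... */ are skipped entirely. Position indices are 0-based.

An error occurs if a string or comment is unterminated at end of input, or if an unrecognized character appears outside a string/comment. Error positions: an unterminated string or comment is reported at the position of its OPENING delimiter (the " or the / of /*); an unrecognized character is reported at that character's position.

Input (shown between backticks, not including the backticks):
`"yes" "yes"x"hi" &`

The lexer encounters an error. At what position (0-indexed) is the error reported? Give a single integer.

pos=0: enter STRING mode
pos=0: emit STR "yes" (now at pos=5)
pos=6: enter STRING mode
pos=6: emit STR "yes" (now at pos=11)
pos=11: emit ID 'x' (now at pos=12)
pos=12: enter STRING mode
pos=12: emit STR "hi" (now at pos=16)
pos=17: ERROR — unrecognized char '&'

Answer: 17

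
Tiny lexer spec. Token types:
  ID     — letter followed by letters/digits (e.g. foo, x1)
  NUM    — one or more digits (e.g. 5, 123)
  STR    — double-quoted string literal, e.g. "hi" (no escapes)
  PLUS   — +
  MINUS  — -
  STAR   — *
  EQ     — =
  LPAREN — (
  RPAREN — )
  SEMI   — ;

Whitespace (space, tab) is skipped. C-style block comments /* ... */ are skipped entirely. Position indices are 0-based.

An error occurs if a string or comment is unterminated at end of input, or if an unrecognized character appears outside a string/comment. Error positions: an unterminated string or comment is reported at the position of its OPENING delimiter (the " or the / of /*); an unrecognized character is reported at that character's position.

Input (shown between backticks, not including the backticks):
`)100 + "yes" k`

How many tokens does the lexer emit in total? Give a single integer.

pos=0: emit RPAREN ')'
pos=1: emit NUM '100' (now at pos=4)
pos=5: emit PLUS '+'
pos=7: enter STRING mode
pos=7: emit STR "yes" (now at pos=12)
pos=13: emit ID 'k' (now at pos=14)
DONE. 5 tokens: [RPAREN, NUM, PLUS, STR, ID]

Answer: 5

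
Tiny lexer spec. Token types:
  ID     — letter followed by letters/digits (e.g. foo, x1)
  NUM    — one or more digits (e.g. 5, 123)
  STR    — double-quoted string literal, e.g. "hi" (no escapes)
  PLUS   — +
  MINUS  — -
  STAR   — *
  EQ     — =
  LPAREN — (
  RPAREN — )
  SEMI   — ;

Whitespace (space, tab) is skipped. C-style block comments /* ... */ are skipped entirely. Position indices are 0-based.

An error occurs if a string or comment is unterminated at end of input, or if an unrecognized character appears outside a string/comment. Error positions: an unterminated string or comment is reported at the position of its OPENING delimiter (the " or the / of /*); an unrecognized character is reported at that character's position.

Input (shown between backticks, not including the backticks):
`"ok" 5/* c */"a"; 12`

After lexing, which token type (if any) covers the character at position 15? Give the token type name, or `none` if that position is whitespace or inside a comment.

Answer: STR

Derivation:
pos=0: enter STRING mode
pos=0: emit STR "ok" (now at pos=4)
pos=5: emit NUM '5' (now at pos=6)
pos=6: enter COMMENT mode (saw '/*')
exit COMMENT mode (now at pos=13)
pos=13: enter STRING mode
pos=13: emit STR "a" (now at pos=16)
pos=16: emit SEMI ';'
pos=18: emit NUM '12' (now at pos=20)
DONE. 5 tokens: [STR, NUM, STR, SEMI, NUM]
Position 15: char is '"' -> STR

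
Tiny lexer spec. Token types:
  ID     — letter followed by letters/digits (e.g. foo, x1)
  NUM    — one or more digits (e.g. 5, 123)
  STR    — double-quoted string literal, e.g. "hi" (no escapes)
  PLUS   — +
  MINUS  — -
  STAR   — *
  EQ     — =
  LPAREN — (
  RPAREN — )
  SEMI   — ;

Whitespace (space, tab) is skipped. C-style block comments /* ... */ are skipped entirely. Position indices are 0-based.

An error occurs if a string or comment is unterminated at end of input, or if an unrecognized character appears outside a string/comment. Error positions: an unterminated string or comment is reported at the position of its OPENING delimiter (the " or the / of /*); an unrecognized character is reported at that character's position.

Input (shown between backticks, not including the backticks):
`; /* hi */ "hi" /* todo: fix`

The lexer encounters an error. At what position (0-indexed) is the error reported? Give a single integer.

pos=0: emit SEMI ';'
pos=2: enter COMMENT mode (saw '/*')
exit COMMENT mode (now at pos=10)
pos=11: enter STRING mode
pos=11: emit STR "hi" (now at pos=15)
pos=16: enter COMMENT mode (saw '/*')
pos=16: ERROR — unterminated comment (reached EOF)

Answer: 16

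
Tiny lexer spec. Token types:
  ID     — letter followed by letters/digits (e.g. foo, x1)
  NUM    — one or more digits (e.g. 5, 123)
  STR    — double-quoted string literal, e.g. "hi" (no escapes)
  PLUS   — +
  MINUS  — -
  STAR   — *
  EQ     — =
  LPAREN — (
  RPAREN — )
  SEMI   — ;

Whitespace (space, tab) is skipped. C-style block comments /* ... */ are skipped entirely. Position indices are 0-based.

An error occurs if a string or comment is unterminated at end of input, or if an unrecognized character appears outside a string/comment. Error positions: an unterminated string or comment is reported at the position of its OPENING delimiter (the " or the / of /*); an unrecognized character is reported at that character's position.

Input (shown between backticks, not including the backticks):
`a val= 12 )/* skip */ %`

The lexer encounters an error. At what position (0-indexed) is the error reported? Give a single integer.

pos=0: emit ID 'a' (now at pos=1)
pos=2: emit ID 'val' (now at pos=5)
pos=5: emit EQ '='
pos=7: emit NUM '12' (now at pos=9)
pos=10: emit RPAREN ')'
pos=11: enter COMMENT mode (saw '/*')
exit COMMENT mode (now at pos=21)
pos=22: ERROR — unrecognized char '%'

Answer: 22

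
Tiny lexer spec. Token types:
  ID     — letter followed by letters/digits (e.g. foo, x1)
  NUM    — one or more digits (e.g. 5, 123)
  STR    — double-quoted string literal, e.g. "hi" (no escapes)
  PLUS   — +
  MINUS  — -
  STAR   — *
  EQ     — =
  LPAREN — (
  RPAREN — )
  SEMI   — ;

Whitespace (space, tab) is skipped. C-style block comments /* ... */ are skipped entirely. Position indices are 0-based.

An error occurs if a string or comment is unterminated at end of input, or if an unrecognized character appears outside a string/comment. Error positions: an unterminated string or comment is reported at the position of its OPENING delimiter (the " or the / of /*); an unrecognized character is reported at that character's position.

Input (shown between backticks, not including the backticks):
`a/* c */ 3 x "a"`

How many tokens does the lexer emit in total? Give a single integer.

Answer: 4

Derivation:
pos=0: emit ID 'a' (now at pos=1)
pos=1: enter COMMENT mode (saw '/*')
exit COMMENT mode (now at pos=8)
pos=9: emit NUM '3' (now at pos=10)
pos=11: emit ID 'x' (now at pos=12)
pos=13: enter STRING mode
pos=13: emit STR "a" (now at pos=16)
DONE. 4 tokens: [ID, NUM, ID, STR]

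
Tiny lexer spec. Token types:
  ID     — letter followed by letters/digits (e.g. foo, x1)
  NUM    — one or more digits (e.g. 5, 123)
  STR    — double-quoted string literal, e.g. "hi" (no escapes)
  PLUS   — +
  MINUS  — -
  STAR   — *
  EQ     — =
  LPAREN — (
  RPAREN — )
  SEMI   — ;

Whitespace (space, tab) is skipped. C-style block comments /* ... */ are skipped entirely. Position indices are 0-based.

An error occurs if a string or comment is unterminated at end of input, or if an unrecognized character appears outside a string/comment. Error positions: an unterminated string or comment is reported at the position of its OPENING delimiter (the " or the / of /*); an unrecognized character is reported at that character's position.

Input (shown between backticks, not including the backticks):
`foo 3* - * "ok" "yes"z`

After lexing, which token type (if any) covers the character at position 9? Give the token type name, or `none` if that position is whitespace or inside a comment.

Answer: STAR

Derivation:
pos=0: emit ID 'foo' (now at pos=3)
pos=4: emit NUM '3' (now at pos=5)
pos=5: emit STAR '*'
pos=7: emit MINUS '-'
pos=9: emit STAR '*'
pos=11: enter STRING mode
pos=11: emit STR "ok" (now at pos=15)
pos=16: enter STRING mode
pos=16: emit STR "yes" (now at pos=21)
pos=21: emit ID 'z' (now at pos=22)
DONE. 8 tokens: [ID, NUM, STAR, MINUS, STAR, STR, STR, ID]
Position 9: char is '*' -> STAR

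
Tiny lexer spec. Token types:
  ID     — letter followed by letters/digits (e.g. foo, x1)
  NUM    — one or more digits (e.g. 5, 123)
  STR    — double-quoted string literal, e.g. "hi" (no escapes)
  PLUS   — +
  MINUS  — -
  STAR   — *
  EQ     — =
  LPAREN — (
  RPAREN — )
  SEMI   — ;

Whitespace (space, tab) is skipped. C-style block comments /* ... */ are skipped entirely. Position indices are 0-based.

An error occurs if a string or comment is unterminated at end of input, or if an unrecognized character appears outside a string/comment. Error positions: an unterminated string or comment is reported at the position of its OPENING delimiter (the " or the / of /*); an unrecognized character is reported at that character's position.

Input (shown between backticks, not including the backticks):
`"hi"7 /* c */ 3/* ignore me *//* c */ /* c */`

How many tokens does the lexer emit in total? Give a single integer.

Answer: 3

Derivation:
pos=0: enter STRING mode
pos=0: emit STR "hi" (now at pos=4)
pos=4: emit NUM '7' (now at pos=5)
pos=6: enter COMMENT mode (saw '/*')
exit COMMENT mode (now at pos=13)
pos=14: emit NUM '3' (now at pos=15)
pos=15: enter COMMENT mode (saw '/*')
exit COMMENT mode (now at pos=30)
pos=30: enter COMMENT mode (saw '/*')
exit COMMENT mode (now at pos=37)
pos=38: enter COMMENT mode (saw '/*')
exit COMMENT mode (now at pos=45)
DONE. 3 tokens: [STR, NUM, NUM]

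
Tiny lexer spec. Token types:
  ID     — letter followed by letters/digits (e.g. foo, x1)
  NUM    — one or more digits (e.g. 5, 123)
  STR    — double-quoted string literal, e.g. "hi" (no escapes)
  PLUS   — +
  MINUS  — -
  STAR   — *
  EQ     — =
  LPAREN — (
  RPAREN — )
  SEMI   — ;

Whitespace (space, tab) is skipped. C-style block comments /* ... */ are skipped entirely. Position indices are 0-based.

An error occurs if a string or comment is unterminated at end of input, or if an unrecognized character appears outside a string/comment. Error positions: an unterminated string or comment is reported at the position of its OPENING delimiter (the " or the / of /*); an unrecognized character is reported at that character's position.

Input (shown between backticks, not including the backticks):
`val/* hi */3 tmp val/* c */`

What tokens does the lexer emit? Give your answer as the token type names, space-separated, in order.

pos=0: emit ID 'val' (now at pos=3)
pos=3: enter COMMENT mode (saw '/*')
exit COMMENT mode (now at pos=11)
pos=11: emit NUM '3' (now at pos=12)
pos=13: emit ID 'tmp' (now at pos=16)
pos=17: emit ID 'val' (now at pos=20)
pos=20: enter COMMENT mode (saw '/*')
exit COMMENT mode (now at pos=27)
DONE. 4 tokens: [ID, NUM, ID, ID]

Answer: ID NUM ID ID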